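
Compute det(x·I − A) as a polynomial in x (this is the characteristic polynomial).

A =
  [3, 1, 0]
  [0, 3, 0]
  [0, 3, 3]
x^3 - 9*x^2 + 27*x - 27

Expanding det(x·I − A) (e.g. by cofactor expansion or by noting that A is similar to its Jordan form J, which has the same characteristic polynomial as A) gives
  χ_A(x) = x^3 - 9*x^2 + 27*x - 27
which factors as (x - 3)^3. The eigenvalues (with algebraic multiplicities) are λ = 3 with multiplicity 3.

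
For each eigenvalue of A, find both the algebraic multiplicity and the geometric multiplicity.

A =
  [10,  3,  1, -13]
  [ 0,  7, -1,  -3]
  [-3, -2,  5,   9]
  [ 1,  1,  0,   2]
λ = 6: alg = 4, geom = 2

Step 1 — factor the characteristic polynomial to read off the algebraic multiplicities:
  χ_A(x) = (x - 6)^4

Step 2 — compute geometric multiplicities via the rank-nullity identity g(λ) = n − rank(A − λI):
  rank(A − (6)·I) = 2, so dim ker(A − (6)·I) = n − 2 = 2

Summary:
  λ = 6: algebraic multiplicity = 4, geometric multiplicity = 2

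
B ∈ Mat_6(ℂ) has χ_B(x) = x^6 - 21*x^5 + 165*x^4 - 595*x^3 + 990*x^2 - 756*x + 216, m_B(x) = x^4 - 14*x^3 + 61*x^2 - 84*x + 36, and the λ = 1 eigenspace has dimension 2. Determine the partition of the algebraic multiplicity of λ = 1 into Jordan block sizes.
Block sizes for λ = 1: [2, 1]

Step 1 — from the characteristic polynomial, algebraic multiplicity of λ = 1 is 3. From dim ker(B − (1)·I) = 2, there are exactly 2 Jordan blocks for λ = 1.
Step 2 — from the minimal polynomial, the factor (x − 1)^2 tells us the largest block for λ = 1 has size 2.
Step 3 — with total size 3, 2 blocks, and largest block 2, the block sizes (in nonincreasing order) are [2, 1].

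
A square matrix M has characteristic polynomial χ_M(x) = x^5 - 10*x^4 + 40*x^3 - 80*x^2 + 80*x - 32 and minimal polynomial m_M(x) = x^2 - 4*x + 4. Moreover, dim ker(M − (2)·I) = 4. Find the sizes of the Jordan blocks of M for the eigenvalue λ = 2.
Block sizes for λ = 2: [2, 1, 1, 1]

Step 1 — from the characteristic polynomial, algebraic multiplicity of λ = 2 is 5. From dim ker(M − (2)·I) = 4, there are exactly 4 Jordan blocks for λ = 2.
Step 2 — from the minimal polynomial, the factor (x − 2)^2 tells us the largest block for λ = 2 has size 2.
Step 3 — with total size 5, 4 blocks, and largest block 2, the block sizes (in nonincreasing order) are [2, 1, 1, 1].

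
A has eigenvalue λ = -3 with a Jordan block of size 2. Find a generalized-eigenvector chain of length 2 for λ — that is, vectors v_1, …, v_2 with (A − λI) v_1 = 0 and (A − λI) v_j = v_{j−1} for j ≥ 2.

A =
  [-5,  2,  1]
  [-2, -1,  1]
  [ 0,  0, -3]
A Jordan chain for λ = -3 of length 2:
v_1 = (-2, -2, 0)ᵀ
v_2 = (1, 0, 0)ᵀ

Let N = A − (-3)·I. We want v_2 with N^2 v_2 = 0 but N^1 v_2 ≠ 0; then v_{j-1} := N · v_j for j = 2, …, 2.

Pick v_2 = (1, 0, 0)ᵀ.
Then v_1 = N · v_2 = (-2, -2, 0)ᵀ.

Sanity check: (A − (-3)·I) v_1 = (0, 0, 0)ᵀ = 0. ✓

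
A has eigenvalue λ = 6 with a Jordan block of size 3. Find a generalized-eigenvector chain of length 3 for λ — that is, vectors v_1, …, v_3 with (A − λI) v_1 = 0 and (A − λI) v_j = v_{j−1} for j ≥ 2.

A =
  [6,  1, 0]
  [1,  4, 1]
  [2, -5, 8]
A Jordan chain for λ = 6 of length 3:
v_1 = (1, 0, -1)ᵀ
v_2 = (0, 1, 2)ᵀ
v_3 = (1, 0, 0)ᵀ

Let N = A − (6)·I. We want v_3 with N^3 v_3 = 0 but N^2 v_3 ≠ 0; then v_{j-1} := N · v_j for j = 3, …, 2.

Pick v_3 = (1, 0, 0)ᵀ.
Then v_2 = N · v_3 = (0, 1, 2)ᵀ.
Then v_1 = N · v_2 = (1, 0, -1)ᵀ.

Sanity check: (A − (6)·I) v_1 = (0, 0, 0)ᵀ = 0. ✓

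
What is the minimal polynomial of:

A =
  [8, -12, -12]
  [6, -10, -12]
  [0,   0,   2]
x^2 + 2*x - 8

The characteristic polynomial is χ_A(x) = (x - 2)^2*(x + 4), so the eigenvalues are known. The minimal polynomial is
  m_A(x) = Π_λ (x − λ)^{k_λ}
where k_λ is the size of the *largest* Jordan block for λ (equivalently, the smallest k with (A − λI)^k v = 0 for every generalised eigenvector v of λ).

  λ = -4: largest Jordan block has size 1, contributing (x + 4)
  λ = 2: largest Jordan block has size 1, contributing (x − 2)

So m_A(x) = (x - 2)*(x + 4) = x^2 + 2*x - 8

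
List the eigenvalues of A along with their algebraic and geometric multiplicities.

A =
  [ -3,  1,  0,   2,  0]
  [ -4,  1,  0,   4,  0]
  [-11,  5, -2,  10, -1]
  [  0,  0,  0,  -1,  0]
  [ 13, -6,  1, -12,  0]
λ = -1: alg = 5, geom = 3

Step 1 — factor the characteristic polynomial to read off the algebraic multiplicities:
  χ_A(x) = (x + 1)^5

Step 2 — compute geometric multiplicities via the rank-nullity identity g(λ) = n − rank(A − λI):
  rank(A − (-1)·I) = 2, so dim ker(A − (-1)·I) = n − 2 = 3

Summary:
  λ = -1: algebraic multiplicity = 5, geometric multiplicity = 3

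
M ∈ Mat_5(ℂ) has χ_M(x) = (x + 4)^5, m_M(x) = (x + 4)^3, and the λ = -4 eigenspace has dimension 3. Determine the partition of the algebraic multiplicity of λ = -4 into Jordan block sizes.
Block sizes for λ = -4: [3, 1, 1]

Step 1 — from the characteristic polynomial, algebraic multiplicity of λ = -4 is 5. From dim ker(M − (-4)·I) = 3, there are exactly 3 Jordan blocks for λ = -4.
Step 2 — from the minimal polynomial, the factor (x + 4)^3 tells us the largest block for λ = -4 has size 3.
Step 3 — with total size 5, 3 blocks, and largest block 3, the block sizes (in nonincreasing order) are [3, 1, 1].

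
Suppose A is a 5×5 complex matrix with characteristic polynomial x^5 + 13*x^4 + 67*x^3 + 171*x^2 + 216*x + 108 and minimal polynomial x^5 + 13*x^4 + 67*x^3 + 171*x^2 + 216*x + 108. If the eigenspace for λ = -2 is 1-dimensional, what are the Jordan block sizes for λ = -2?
Block sizes for λ = -2: [2]

Step 1 — from the characteristic polynomial, algebraic multiplicity of λ = -2 is 2. From dim ker(A − (-2)·I) = 1, there are exactly 1 Jordan blocks for λ = -2.
Step 2 — from the minimal polynomial, the factor (x + 2)^2 tells us the largest block for λ = -2 has size 2.
Step 3 — with total size 2, 1 blocks, and largest block 2, the block sizes (in nonincreasing order) are [2].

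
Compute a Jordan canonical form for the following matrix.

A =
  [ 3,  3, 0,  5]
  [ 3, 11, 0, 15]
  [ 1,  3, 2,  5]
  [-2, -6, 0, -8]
J_2(2) ⊕ J_1(2) ⊕ J_1(2)

The characteristic polynomial is
  det(x·I − A) = x^4 - 8*x^3 + 24*x^2 - 32*x + 16 = (x - 2)^4

Eigenvalues and multiplicities (the geometric multiplicity of λ is n − rank(A − λI), which equals the number of Jordan blocks for λ):
  λ = 2: algebraic multiplicity = 4, geometric multiplicity = 3

Determining the block sizes for each eigenvalue:
  λ = 2: 3 blocks summing to 4 forces exactly one block of size 2 and the rest size 1 → block sizes [2, 1, 1]

Assembling the blocks gives a Jordan form
J =
  [2, 1, 0, 0]
  [0, 2, 0, 0]
  [0, 0, 2, 0]
  [0, 0, 0, 2]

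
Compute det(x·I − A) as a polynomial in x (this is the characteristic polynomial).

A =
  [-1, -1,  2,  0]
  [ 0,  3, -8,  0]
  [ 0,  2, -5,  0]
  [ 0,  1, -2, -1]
x^4 + 4*x^3 + 6*x^2 + 4*x + 1

Expanding det(x·I − A) (e.g. by cofactor expansion or by noting that A is similar to its Jordan form J, which has the same characteristic polynomial as A) gives
  χ_A(x) = x^4 + 4*x^3 + 6*x^2 + 4*x + 1
which factors as (x + 1)^4. The eigenvalues (with algebraic multiplicities) are λ = -1 with multiplicity 4.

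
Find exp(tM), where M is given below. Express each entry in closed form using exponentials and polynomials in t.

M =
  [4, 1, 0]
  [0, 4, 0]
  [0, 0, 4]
e^{tM} =
  [exp(4*t), t*exp(4*t), 0]
  [0, exp(4*t), 0]
  [0, 0, exp(4*t)]

Strategy: write M = P · J · P⁻¹ where J is a Jordan canonical form, so e^{tM} = P · e^{tJ} · P⁻¹, and e^{tJ} can be computed block-by-block.

M has Jordan form
J =
  [4, 1, 0]
  [0, 4, 0]
  [0, 0, 4]
(up to reordering of blocks).

Per-block formulas:
  For a 1×1 block at λ = 4: exp(t · [4]) = [e^(4t)].
  For a 2×2 Jordan block J_2(4): exp(t · J_2(4)) = e^(4t)·(I + t·N), where N is the 2×2 nilpotent shift.

After assembling e^{tJ} and conjugating by P, we get:

e^{tM} =
  [exp(4*t), t*exp(4*t), 0]
  [0, exp(4*t), 0]
  [0, 0, exp(4*t)]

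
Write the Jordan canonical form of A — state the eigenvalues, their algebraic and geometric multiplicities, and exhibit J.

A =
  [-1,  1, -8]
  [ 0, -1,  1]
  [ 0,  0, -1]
J_3(-1)

The characteristic polynomial is
  det(x·I − A) = x^3 + 3*x^2 + 3*x + 1 = (x + 1)^3

Eigenvalues and multiplicities (the geometric multiplicity of λ is n − rank(A − λI), which equals the number of Jordan blocks for λ):
  λ = -1: algebraic multiplicity = 3, geometric multiplicity = 1

Determining the block sizes for each eigenvalue:
  λ = -1: one block (gm = 1), so the single block has size am = 3 → block sizes [3]

Assembling the blocks gives a Jordan form
J =
  [-1,  1,  0]
  [ 0, -1,  1]
  [ 0,  0, -1]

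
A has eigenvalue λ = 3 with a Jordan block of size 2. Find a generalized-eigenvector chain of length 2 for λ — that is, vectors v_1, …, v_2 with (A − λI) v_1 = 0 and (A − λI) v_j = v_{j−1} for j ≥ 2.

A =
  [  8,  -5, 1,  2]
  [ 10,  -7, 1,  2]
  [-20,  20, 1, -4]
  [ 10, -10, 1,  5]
A Jordan chain for λ = 3 of length 2:
v_1 = (1, 1, -2, 1)ᵀ
v_2 = (0, 0, 1, 0)ᵀ

Let N = A − (3)·I. We want v_2 with N^2 v_2 = 0 but N^1 v_2 ≠ 0; then v_{j-1} := N · v_j for j = 2, …, 2.

Pick v_2 = (0, 0, 1, 0)ᵀ.
Then v_1 = N · v_2 = (1, 1, -2, 1)ᵀ.

Sanity check: (A − (3)·I) v_1 = (0, 0, 0, 0)ᵀ = 0. ✓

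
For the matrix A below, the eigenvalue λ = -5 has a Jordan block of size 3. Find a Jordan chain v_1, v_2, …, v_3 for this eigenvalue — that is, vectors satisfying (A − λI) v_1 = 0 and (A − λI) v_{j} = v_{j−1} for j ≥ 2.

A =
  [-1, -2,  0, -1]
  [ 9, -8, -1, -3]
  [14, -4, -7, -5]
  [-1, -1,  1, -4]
A Jordan chain for λ = -5 of length 3:
v_1 = (-1, -2, -3, 0)ᵀ
v_2 = (4, 9, 14, -1)ᵀ
v_3 = (1, 0, 0, 0)ᵀ

Let N = A − (-5)·I. We want v_3 with N^3 v_3 = 0 but N^2 v_3 ≠ 0; then v_{j-1} := N · v_j for j = 3, …, 2.

Pick v_3 = (1, 0, 0, 0)ᵀ.
Then v_2 = N · v_3 = (4, 9, 14, -1)ᵀ.
Then v_1 = N · v_2 = (-1, -2, -3, 0)ᵀ.

Sanity check: (A − (-5)·I) v_1 = (0, 0, 0, 0)ᵀ = 0. ✓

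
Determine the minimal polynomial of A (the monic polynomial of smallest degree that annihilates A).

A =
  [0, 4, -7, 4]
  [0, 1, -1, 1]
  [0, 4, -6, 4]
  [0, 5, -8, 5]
x^3

The characteristic polynomial is χ_A(x) = x^4, so the eigenvalues are known. The minimal polynomial is
  m_A(x) = Π_λ (x − λ)^{k_λ}
where k_λ is the size of the *largest* Jordan block for λ (equivalently, the smallest k with (A − λI)^k v = 0 for every generalised eigenvector v of λ).

  λ = 0: largest Jordan block has size 3, contributing (x − 0)^3

So m_A(x) = x^3 = x^3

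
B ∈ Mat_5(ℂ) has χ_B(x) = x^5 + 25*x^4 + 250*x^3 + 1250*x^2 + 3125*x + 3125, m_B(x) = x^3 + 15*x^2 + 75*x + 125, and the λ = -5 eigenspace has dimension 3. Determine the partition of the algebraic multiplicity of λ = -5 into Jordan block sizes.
Block sizes for λ = -5: [3, 1, 1]

Step 1 — from the characteristic polynomial, algebraic multiplicity of λ = -5 is 5. From dim ker(B − (-5)·I) = 3, there are exactly 3 Jordan blocks for λ = -5.
Step 2 — from the minimal polynomial, the factor (x + 5)^3 tells us the largest block for λ = -5 has size 3.
Step 3 — with total size 5, 3 blocks, and largest block 3, the block sizes (in nonincreasing order) are [3, 1, 1].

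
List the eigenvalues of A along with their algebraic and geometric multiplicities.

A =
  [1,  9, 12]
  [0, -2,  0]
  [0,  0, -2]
λ = -2: alg = 2, geom = 2; λ = 1: alg = 1, geom = 1

Step 1 — factor the characteristic polynomial to read off the algebraic multiplicities:
  χ_A(x) = (x - 1)*(x + 2)^2

Step 2 — compute geometric multiplicities via the rank-nullity identity g(λ) = n − rank(A − λI):
  rank(A − (-2)·I) = 1, so dim ker(A − (-2)·I) = n − 1 = 2
  rank(A − (1)·I) = 2, so dim ker(A − (1)·I) = n − 2 = 1

Summary:
  λ = -2: algebraic multiplicity = 2, geometric multiplicity = 2
  λ = 1: algebraic multiplicity = 1, geometric multiplicity = 1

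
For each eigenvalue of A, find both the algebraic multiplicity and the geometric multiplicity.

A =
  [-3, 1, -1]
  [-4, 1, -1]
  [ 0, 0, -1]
λ = -1: alg = 3, geom = 1

Step 1 — factor the characteristic polynomial to read off the algebraic multiplicities:
  χ_A(x) = (x + 1)^3

Step 2 — compute geometric multiplicities via the rank-nullity identity g(λ) = n − rank(A − λI):
  rank(A − (-1)·I) = 2, so dim ker(A − (-1)·I) = n − 2 = 1

Summary:
  λ = -1: algebraic multiplicity = 3, geometric multiplicity = 1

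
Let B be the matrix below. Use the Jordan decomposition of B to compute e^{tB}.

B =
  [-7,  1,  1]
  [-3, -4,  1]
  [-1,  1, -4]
e^{tB} =
  [-2*t*exp(-5*t) + exp(-5*t), t*exp(-5*t), t*exp(-5*t)]
  [t^2*exp(-5*t) - 3*t*exp(-5*t), -t^2*exp(-5*t)/2 + t*exp(-5*t) + exp(-5*t), -t^2*exp(-5*t)/2 + t*exp(-5*t)]
  [-t^2*exp(-5*t) - t*exp(-5*t), t^2*exp(-5*t)/2 + t*exp(-5*t), t^2*exp(-5*t)/2 + t*exp(-5*t) + exp(-5*t)]

Strategy: write B = P · J · P⁻¹ where J is a Jordan canonical form, so e^{tB} = P · e^{tJ} · P⁻¹, and e^{tJ} can be computed block-by-block.

B has Jordan form
J =
  [-5,  1,  0]
  [ 0, -5,  1]
  [ 0,  0, -5]
(up to reordering of blocks).

Per-block formulas:
  For a 3×3 Jordan block J_3(-5): exp(t · J_3(-5)) = e^(-5t)·(I + t·N + (t^2/2)·N^2), where N is the 3×3 nilpotent shift.

After assembling e^{tJ} and conjugating by P, we get:

e^{tB} =
  [-2*t*exp(-5*t) + exp(-5*t), t*exp(-5*t), t*exp(-5*t)]
  [t^2*exp(-5*t) - 3*t*exp(-5*t), -t^2*exp(-5*t)/2 + t*exp(-5*t) + exp(-5*t), -t^2*exp(-5*t)/2 + t*exp(-5*t)]
  [-t^2*exp(-5*t) - t*exp(-5*t), t^2*exp(-5*t)/2 + t*exp(-5*t), t^2*exp(-5*t)/2 + t*exp(-5*t) + exp(-5*t)]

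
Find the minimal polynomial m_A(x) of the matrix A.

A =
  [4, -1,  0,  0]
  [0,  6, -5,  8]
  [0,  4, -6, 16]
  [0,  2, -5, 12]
x^3 - 12*x^2 + 48*x - 64

The characteristic polynomial is χ_A(x) = (x - 4)^4, so the eigenvalues are known. The minimal polynomial is
  m_A(x) = Π_λ (x − λ)^{k_λ}
where k_λ is the size of the *largest* Jordan block for λ (equivalently, the smallest k with (A − λI)^k v = 0 for every generalised eigenvector v of λ).

  λ = 4: largest Jordan block has size 3, contributing (x − 4)^3

So m_A(x) = (x - 4)^3 = x^3 - 12*x^2 + 48*x - 64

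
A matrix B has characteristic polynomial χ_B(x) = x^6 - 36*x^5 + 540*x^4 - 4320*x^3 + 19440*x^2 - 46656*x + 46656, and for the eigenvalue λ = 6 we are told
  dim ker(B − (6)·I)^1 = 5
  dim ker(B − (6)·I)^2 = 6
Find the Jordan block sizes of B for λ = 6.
Block sizes for λ = 6: [2, 1, 1, 1, 1]

From the dimensions of kernels of powers, the number of Jordan blocks of size at least j is d_j − d_{j−1} where d_j = dim ker(N^j) (with d_0 = 0). Computing the differences gives [5, 1].
The number of blocks of size exactly k is (#blocks of size ≥ k) − (#blocks of size ≥ k + 1), so the partition is: 4 block(s) of size 1, 1 block(s) of size 2.
In nonincreasing order the block sizes are [2, 1, 1, 1, 1].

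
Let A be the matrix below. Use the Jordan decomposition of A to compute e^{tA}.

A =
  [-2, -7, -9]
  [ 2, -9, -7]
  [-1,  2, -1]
e^{tA} =
  [-t^2*exp(-4*t)/2 + 2*t*exp(-4*t) + exp(-4*t), 3*t^2*exp(-4*t)/2 - 7*t*exp(-4*t), 2*t^2*exp(-4*t) - 9*t*exp(-4*t)]
  [t^2*exp(-4*t)/2 + 2*t*exp(-4*t), -3*t^2*exp(-4*t)/2 - 5*t*exp(-4*t) + exp(-4*t), -2*t^2*exp(-4*t) - 7*t*exp(-4*t)]
  [-t^2*exp(-4*t)/2 - t*exp(-4*t), 3*t^2*exp(-4*t)/2 + 2*t*exp(-4*t), 2*t^2*exp(-4*t) + 3*t*exp(-4*t) + exp(-4*t)]

Strategy: write A = P · J · P⁻¹ where J is a Jordan canonical form, so e^{tA} = P · e^{tJ} · P⁻¹, and e^{tJ} can be computed block-by-block.

A has Jordan form
J =
  [-4,  1,  0]
  [ 0, -4,  1]
  [ 0,  0, -4]
(up to reordering of blocks).

Per-block formulas:
  For a 3×3 Jordan block J_3(-4): exp(t · J_3(-4)) = e^(-4t)·(I + t·N + (t^2/2)·N^2), where N is the 3×3 nilpotent shift.

After assembling e^{tJ} and conjugating by P, we get:

e^{tA} =
  [-t^2*exp(-4*t)/2 + 2*t*exp(-4*t) + exp(-4*t), 3*t^2*exp(-4*t)/2 - 7*t*exp(-4*t), 2*t^2*exp(-4*t) - 9*t*exp(-4*t)]
  [t^2*exp(-4*t)/2 + 2*t*exp(-4*t), -3*t^2*exp(-4*t)/2 - 5*t*exp(-4*t) + exp(-4*t), -2*t^2*exp(-4*t) - 7*t*exp(-4*t)]
  [-t^2*exp(-4*t)/2 - t*exp(-4*t), 3*t^2*exp(-4*t)/2 + 2*t*exp(-4*t), 2*t^2*exp(-4*t) + 3*t*exp(-4*t) + exp(-4*t)]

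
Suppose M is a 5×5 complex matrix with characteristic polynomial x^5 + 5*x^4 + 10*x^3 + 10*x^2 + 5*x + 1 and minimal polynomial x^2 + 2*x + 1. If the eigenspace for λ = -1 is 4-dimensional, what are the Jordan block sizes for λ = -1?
Block sizes for λ = -1: [2, 1, 1, 1]

Step 1 — from the characteristic polynomial, algebraic multiplicity of λ = -1 is 5. From dim ker(M − (-1)·I) = 4, there are exactly 4 Jordan blocks for λ = -1.
Step 2 — from the minimal polynomial, the factor (x + 1)^2 tells us the largest block for λ = -1 has size 2.
Step 3 — with total size 5, 4 blocks, and largest block 2, the block sizes (in nonincreasing order) are [2, 1, 1, 1].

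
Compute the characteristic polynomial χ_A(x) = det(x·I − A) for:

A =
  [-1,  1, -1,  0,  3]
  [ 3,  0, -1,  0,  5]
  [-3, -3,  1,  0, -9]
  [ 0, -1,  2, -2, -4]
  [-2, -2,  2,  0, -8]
x^5 + 10*x^4 + 40*x^3 + 80*x^2 + 80*x + 32

Expanding det(x·I − A) (e.g. by cofactor expansion or by noting that A is similar to its Jordan form J, which has the same characteristic polynomial as A) gives
  χ_A(x) = x^5 + 10*x^4 + 40*x^3 + 80*x^2 + 80*x + 32
which factors as (x + 2)^5. The eigenvalues (with algebraic multiplicities) are λ = -2 with multiplicity 5.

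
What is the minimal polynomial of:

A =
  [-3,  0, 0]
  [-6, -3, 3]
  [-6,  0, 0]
x^2 + 3*x

The characteristic polynomial is χ_A(x) = x*(x + 3)^2, so the eigenvalues are known. The minimal polynomial is
  m_A(x) = Π_λ (x − λ)^{k_λ}
where k_λ is the size of the *largest* Jordan block for λ (equivalently, the smallest k with (A − λI)^k v = 0 for every generalised eigenvector v of λ).

  λ = -3: largest Jordan block has size 1, contributing (x + 3)
  λ = 0: largest Jordan block has size 1, contributing (x − 0)

So m_A(x) = x*(x + 3) = x^2 + 3*x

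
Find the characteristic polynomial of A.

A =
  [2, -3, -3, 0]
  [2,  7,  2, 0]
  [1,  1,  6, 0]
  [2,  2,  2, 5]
x^4 - 20*x^3 + 150*x^2 - 500*x + 625

Expanding det(x·I − A) (e.g. by cofactor expansion or by noting that A is similar to its Jordan form J, which has the same characteristic polynomial as A) gives
  χ_A(x) = x^4 - 20*x^3 + 150*x^2 - 500*x + 625
which factors as (x - 5)^4. The eigenvalues (with algebraic multiplicities) are λ = 5 with multiplicity 4.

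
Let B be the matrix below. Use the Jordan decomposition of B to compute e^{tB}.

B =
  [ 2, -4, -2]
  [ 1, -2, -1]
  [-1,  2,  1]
e^{tB} =
  [2*exp(t) - 1, 4 - 4*exp(t), 2 - 2*exp(t)]
  [exp(t) - 1, 3 - 2*exp(t), 1 - exp(t)]
  [1 - exp(t), 2*exp(t) - 2, exp(t)]

Strategy: write B = P · J · P⁻¹ where J is a Jordan canonical form, so e^{tB} = P · e^{tJ} · P⁻¹, and e^{tJ} can be computed block-by-block.

B has Jordan form
J =
  [0, 0, 0]
  [0, 0, 0]
  [0, 0, 1]
(up to reordering of blocks).

Per-block formulas:
  For a 1×1 block at λ = 0: exp(t · [0]) = [e^(0t)].
  For a 1×1 block at λ = 1: exp(t · [1]) = [e^(1t)].

After assembling e^{tJ} and conjugating by P, we get:

e^{tB} =
  [2*exp(t) - 1, 4 - 4*exp(t), 2 - 2*exp(t)]
  [exp(t) - 1, 3 - 2*exp(t), 1 - exp(t)]
  [1 - exp(t), 2*exp(t) - 2, exp(t)]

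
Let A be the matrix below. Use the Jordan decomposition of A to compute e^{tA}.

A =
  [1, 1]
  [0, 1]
e^{tA} =
  [exp(t), t*exp(t)]
  [0, exp(t)]

Strategy: write A = P · J · P⁻¹ where J is a Jordan canonical form, so e^{tA} = P · e^{tJ} · P⁻¹, and e^{tJ} can be computed block-by-block.

A has Jordan form
J =
  [1, 1]
  [0, 1]
(up to reordering of blocks).

Per-block formulas:
  For a 2×2 Jordan block J_2(1): exp(t · J_2(1)) = e^(1t)·(I + t·N), where N is the 2×2 nilpotent shift.

After assembling e^{tJ} and conjugating by P, we get:

e^{tA} =
  [exp(t), t*exp(t)]
  [0, exp(t)]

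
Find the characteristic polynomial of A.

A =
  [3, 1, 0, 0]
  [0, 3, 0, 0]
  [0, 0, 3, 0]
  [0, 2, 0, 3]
x^4 - 12*x^3 + 54*x^2 - 108*x + 81

Expanding det(x·I − A) (e.g. by cofactor expansion or by noting that A is similar to its Jordan form J, which has the same characteristic polynomial as A) gives
  χ_A(x) = x^4 - 12*x^3 + 54*x^2 - 108*x + 81
which factors as (x - 3)^4. The eigenvalues (with algebraic multiplicities) are λ = 3 with multiplicity 4.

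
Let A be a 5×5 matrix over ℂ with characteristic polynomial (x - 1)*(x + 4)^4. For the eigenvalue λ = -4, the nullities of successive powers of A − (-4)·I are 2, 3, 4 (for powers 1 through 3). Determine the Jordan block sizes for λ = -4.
Block sizes for λ = -4: [3, 1]

From the dimensions of kernels of powers, the number of Jordan blocks of size at least j is d_j − d_{j−1} where d_j = dim ker(N^j) (with d_0 = 0). Computing the differences gives [2, 1, 1].
The number of blocks of size exactly k is (#blocks of size ≥ k) − (#blocks of size ≥ k + 1), so the partition is: 1 block(s) of size 1, 1 block(s) of size 3.
In nonincreasing order the block sizes are [3, 1].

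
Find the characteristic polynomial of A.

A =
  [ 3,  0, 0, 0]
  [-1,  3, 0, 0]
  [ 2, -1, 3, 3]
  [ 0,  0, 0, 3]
x^4 - 12*x^3 + 54*x^2 - 108*x + 81

Expanding det(x·I − A) (e.g. by cofactor expansion or by noting that A is similar to its Jordan form J, which has the same characteristic polynomial as A) gives
  χ_A(x) = x^4 - 12*x^3 + 54*x^2 - 108*x + 81
which factors as (x - 3)^4. The eigenvalues (with algebraic multiplicities) are λ = 3 with multiplicity 4.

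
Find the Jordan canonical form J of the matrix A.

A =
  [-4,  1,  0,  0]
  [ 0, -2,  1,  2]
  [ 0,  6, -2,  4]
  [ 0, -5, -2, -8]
J_3(-4) ⊕ J_1(-4)

The characteristic polynomial is
  det(x·I − A) = x^4 + 16*x^3 + 96*x^2 + 256*x + 256 = (x + 4)^4

Eigenvalues and multiplicities (the geometric multiplicity of λ is n − rank(A − λI), which equals the number of Jordan blocks for λ):
  λ = -4: algebraic multiplicity = 4, geometric multiplicity = 2

Determining the block sizes for each eigenvalue:
  λ = -4: with am = 4 and gm = 2, the partition is not yet determined (e.g. several partitions of 4 into 2 parts exist). Let N = A − (-4)·I. Computing rank(N^1) = 2, rank(N^2) = 1, rank(N^3) = 0; the number of blocks of size ≥ j is rank(N^{j−1}) − rank(N^j), giving [2, 1, 1]. So we have 1 block(s) of size 3, 1 block(s) of size 1 → block sizes [3, 1]

Assembling the blocks gives a Jordan form
J =
  [-4,  1,  0,  0]
  [ 0, -4,  1,  0]
  [ 0,  0, -4,  0]
  [ 0,  0,  0, -4]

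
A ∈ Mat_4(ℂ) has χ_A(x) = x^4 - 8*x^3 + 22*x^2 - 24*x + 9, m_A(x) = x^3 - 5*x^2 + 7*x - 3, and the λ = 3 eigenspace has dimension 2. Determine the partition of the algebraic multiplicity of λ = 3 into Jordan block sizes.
Block sizes for λ = 3: [1, 1]

Step 1 — from the characteristic polynomial, algebraic multiplicity of λ = 3 is 2. From dim ker(A − (3)·I) = 2, there are exactly 2 Jordan blocks for λ = 3.
Step 2 — from the minimal polynomial, the factor (x − 3) tells us the largest block for λ = 3 has size 1.
Step 3 — with total size 2, 2 blocks, and largest block 1, the block sizes (in nonincreasing order) are [1, 1].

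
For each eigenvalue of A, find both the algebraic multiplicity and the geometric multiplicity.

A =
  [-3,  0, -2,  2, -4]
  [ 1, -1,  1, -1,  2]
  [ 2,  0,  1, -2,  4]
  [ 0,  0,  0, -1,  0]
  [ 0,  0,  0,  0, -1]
λ = -1: alg = 5, geom = 4

Step 1 — factor the characteristic polynomial to read off the algebraic multiplicities:
  χ_A(x) = (x + 1)^5

Step 2 — compute geometric multiplicities via the rank-nullity identity g(λ) = n − rank(A − λI):
  rank(A − (-1)·I) = 1, so dim ker(A − (-1)·I) = n − 1 = 4

Summary:
  λ = -1: algebraic multiplicity = 5, geometric multiplicity = 4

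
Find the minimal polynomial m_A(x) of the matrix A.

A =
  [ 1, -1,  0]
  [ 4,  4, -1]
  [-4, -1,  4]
x^3 - 9*x^2 + 27*x - 27

The characteristic polynomial is χ_A(x) = (x - 3)^3, so the eigenvalues are known. The minimal polynomial is
  m_A(x) = Π_λ (x − λ)^{k_λ}
where k_λ is the size of the *largest* Jordan block for λ (equivalently, the smallest k with (A − λI)^k v = 0 for every generalised eigenvector v of λ).

  λ = 3: largest Jordan block has size 3, contributing (x − 3)^3

So m_A(x) = (x - 3)^3 = x^3 - 9*x^2 + 27*x - 27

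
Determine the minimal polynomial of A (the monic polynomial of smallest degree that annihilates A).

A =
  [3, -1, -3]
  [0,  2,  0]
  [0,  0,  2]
x^2 - 5*x + 6

The characteristic polynomial is χ_A(x) = (x - 3)*(x - 2)^2, so the eigenvalues are known. The minimal polynomial is
  m_A(x) = Π_λ (x − λ)^{k_λ}
where k_λ is the size of the *largest* Jordan block for λ (equivalently, the smallest k with (A − λI)^k v = 0 for every generalised eigenvector v of λ).

  λ = 2: largest Jordan block has size 1, contributing (x − 2)
  λ = 3: largest Jordan block has size 1, contributing (x − 3)

So m_A(x) = (x - 3)*(x - 2) = x^2 - 5*x + 6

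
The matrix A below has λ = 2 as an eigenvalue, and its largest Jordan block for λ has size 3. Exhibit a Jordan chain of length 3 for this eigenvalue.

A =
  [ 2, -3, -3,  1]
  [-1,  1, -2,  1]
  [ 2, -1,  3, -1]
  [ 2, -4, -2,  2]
A Jordan chain for λ = 2 of length 3:
v_1 = (-1, -1, 1, 0)ᵀ
v_2 = (0, -1, 2, 2)ᵀ
v_3 = (1, 0, 0, 0)ᵀ

Let N = A − (2)·I. We want v_3 with N^3 v_3 = 0 but N^2 v_3 ≠ 0; then v_{j-1} := N · v_j for j = 3, …, 2.

Pick v_3 = (1, 0, 0, 0)ᵀ.
Then v_2 = N · v_3 = (0, -1, 2, 2)ᵀ.
Then v_1 = N · v_2 = (-1, -1, 1, 0)ᵀ.

Sanity check: (A − (2)·I) v_1 = (0, 0, 0, 0)ᵀ = 0. ✓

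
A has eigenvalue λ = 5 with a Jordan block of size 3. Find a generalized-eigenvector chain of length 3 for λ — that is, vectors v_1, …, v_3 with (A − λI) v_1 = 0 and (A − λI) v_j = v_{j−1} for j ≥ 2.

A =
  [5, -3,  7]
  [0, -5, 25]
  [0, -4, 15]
A Jordan chain for λ = 5 of length 3:
v_1 = (2, 0, 0)ᵀ
v_2 = (-3, -10, -4)ᵀ
v_3 = (0, 1, 0)ᵀ

Let N = A − (5)·I. We want v_3 with N^3 v_3 = 0 but N^2 v_3 ≠ 0; then v_{j-1} := N · v_j for j = 3, …, 2.

Pick v_3 = (0, 1, 0)ᵀ.
Then v_2 = N · v_3 = (-3, -10, -4)ᵀ.
Then v_1 = N · v_2 = (2, 0, 0)ᵀ.

Sanity check: (A − (5)·I) v_1 = (0, 0, 0)ᵀ = 0. ✓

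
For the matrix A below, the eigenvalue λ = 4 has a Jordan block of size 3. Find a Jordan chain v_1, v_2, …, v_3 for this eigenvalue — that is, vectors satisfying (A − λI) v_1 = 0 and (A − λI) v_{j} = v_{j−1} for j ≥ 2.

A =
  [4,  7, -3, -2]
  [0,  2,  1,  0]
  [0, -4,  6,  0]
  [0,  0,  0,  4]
A Jordan chain for λ = 4 of length 3:
v_1 = (-2, 0, 0, 0)ᵀ
v_2 = (7, -2, -4, 0)ᵀ
v_3 = (0, 1, 0, 0)ᵀ

Let N = A − (4)·I. We want v_3 with N^3 v_3 = 0 but N^2 v_3 ≠ 0; then v_{j-1} := N · v_j for j = 3, …, 2.

Pick v_3 = (0, 1, 0, 0)ᵀ.
Then v_2 = N · v_3 = (7, -2, -4, 0)ᵀ.
Then v_1 = N · v_2 = (-2, 0, 0, 0)ᵀ.

Sanity check: (A − (4)·I) v_1 = (0, 0, 0, 0)ᵀ = 0. ✓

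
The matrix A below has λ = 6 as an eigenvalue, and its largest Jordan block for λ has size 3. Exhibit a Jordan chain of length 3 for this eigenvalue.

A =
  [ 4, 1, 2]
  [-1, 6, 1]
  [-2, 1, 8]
A Jordan chain for λ = 6 of length 3:
v_1 = (-1, 0, -1)ᵀ
v_2 = (-2, -1, -2)ᵀ
v_3 = (1, 0, 0)ᵀ

Let N = A − (6)·I. We want v_3 with N^3 v_3 = 0 but N^2 v_3 ≠ 0; then v_{j-1} := N · v_j for j = 3, …, 2.

Pick v_3 = (1, 0, 0)ᵀ.
Then v_2 = N · v_3 = (-2, -1, -2)ᵀ.
Then v_1 = N · v_2 = (-1, 0, -1)ᵀ.

Sanity check: (A − (6)·I) v_1 = (0, 0, 0)ᵀ = 0. ✓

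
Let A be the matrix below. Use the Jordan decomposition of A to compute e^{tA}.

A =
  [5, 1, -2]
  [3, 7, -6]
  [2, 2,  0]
e^{tA} =
  [t*exp(4*t) + exp(4*t), t*exp(4*t), -2*t*exp(4*t)]
  [3*t*exp(4*t), 3*t*exp(4*t) + exp(4*t), -6*t*exp(4*t)]
  [2*t*exp(4*t), 2*t*exp(4*t), -4*t*exp(4*t) + exp(4*t)]

Strategy: write A = P · J · P⁻¹ where J is a Jordan canonical form, so e^{tA} = P · e^{tJ} · P⁻¹, and e^{tJ} can be computed block-by-block.

A has Jordan form
J =
  [4, 1, 0]
  [0, 4, 0]
  [0, 0, 4]
(up to reordering of blocks).

Per-block formulas:
  For a 2×2 Jordan block J_2(4): exp(t · J_2(4)) = e^(4t)·(I + t·N), where N is the 2×2 nilpotent shift.
  For a 1×1 block at λ = 4: exp(t · [4]) = [e^(4t)].

After assembling e^{tJ} and conjugating by P, we get:

e^{tA} =
  [t*exp(4*t) + exp(4*t), t*exp(4*t), -2*t*exp(4*t)]
  [3*t*exp(4*t), 3*t*exp(4*t) + exp(4*t), -6*t*exp(4*t)]
  [2*t*exp(4*t), 2*t*exp(4*t), -4*t*exp(4*t) + exp(4*t)]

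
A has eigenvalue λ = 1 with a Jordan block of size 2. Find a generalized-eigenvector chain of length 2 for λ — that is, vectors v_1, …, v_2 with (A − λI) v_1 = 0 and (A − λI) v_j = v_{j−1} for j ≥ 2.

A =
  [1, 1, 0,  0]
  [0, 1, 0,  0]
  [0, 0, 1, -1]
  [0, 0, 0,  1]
A Jordan chain for λ = 1 of length 2:
v_1 = (1, 0, 0, 0)ᵀ
v_2 = (0, 1, 0, 0)ᵀ

Let N = A − (1)·I. We want v_2 with N^2 v_2 = 0 but N^1 v_2 ≠ 0; then v_{j-1} := N · v_j for j = 2, …, 2.

Pick v_2 = (0, 1, 0, 0)ᵀ.
Then v_1 = N · v_2 = (1, 0, 0, 0)ᵀ.

Sanity check: (A − (1)·I) v_1 = (0, 0, 0, 0)ᵀ = 0. ✓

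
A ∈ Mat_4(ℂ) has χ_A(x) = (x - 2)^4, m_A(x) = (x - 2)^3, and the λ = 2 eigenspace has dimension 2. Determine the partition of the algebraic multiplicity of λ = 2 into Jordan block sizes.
Block sizes for λ = 2: [3, 1]

Step 1 — from the characteristic polynomial, algebraic multiplicity of λ = 2 is 4. From dim ker(A − (2)·I) = 2, there are exactly 2 Jordan blocks for λ = 2.
Step 2 — from the minimal polynomial, the factor (x − 2)^3 tells us the largest block for λ = 2 has size 3.
Step 3 — with total size 4, 2 blocks, and largest block 3, the block sizes (in nonincreasing order) are [3, 1].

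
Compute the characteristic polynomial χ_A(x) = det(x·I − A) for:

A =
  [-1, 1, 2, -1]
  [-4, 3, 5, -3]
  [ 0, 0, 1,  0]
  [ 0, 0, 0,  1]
x^4 - 4*x^3 + 6*x^2 - 4*x + 1

Expanding det(x·I − A) (e.g. by cofactor expansion or by noting that A is similar to its Jordan form J, which has the same characteristic polynomial as A) gives
  χ_A(x) = x^4 - 4*x^3 + 6*x^2 - 4*x + 1
which factors as (x - 1)^4. The eigenvalues (with algebraic multiplicities) are λ = 1 with multiplicity 4.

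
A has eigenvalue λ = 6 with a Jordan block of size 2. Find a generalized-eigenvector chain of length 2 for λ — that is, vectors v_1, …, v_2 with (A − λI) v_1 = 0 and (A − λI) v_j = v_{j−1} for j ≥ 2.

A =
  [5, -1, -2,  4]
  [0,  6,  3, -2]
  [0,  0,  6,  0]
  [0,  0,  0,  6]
A Jordan chain for λ = 6 of length 2:
v_1 = (-3, 3, 0, 0)ᵀ
v_2 = (1, 0, 1, 0)ᵀ

Let N = A − (6)·I. We want v_2 with N^2 v_2 = 0 but N^1 v_2 ≠ 0; then v_{j-1} := N · v_j for j = 2, …, 2.

Pick v_2 = (1, 0, 1, 0)ᵀ.
Then v_1 = N · v_2 = (-3, 3, 0, 0)ᵀ.

Sanity check: (A − (6)·I) v_1 = (0, 0, 0, 0)ᵀ = 0. ✓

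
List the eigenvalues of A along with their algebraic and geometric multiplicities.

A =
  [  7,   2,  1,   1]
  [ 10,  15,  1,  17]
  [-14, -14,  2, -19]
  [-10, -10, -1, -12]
λ = -3: alg = 1, geom = 1; λ = 5: alg = 3, geom = 2

Step 1 — factor the characteristic polynomial to read off the algebraic multiplicities:
  χ_A(x) = (x - 5)^3*(x + 3)

Step 2 — compute geometric multiplicities via the rank-nullity identity g(λ) = n − rank(A − λI):
  rank(A − (-3)·I) = 3, so dim ker(A − (-3)·I) = n − 3 = 1
  rank(A − (5)·I) = 2, so dim ker(A − (5)·I) = n − 2 = 2

Summary:
  λ = -3: algebraic multiplicity = 1, geometric multiplicity = 1
  λ = 5: algebraic multiplicity = 3, geometric multiplicity = 2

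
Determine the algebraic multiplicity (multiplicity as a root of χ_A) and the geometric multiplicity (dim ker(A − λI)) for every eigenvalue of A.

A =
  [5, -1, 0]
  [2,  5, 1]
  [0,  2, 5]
λ = 5: alg = 3, geom = 1

Step 1 — factor the characteristic polynomial to read off the algebraic multiplicities:
  χ_A(x) = (x - 5)^3

Step 2 — compute geometric multiplicities via the rank-nullity identity g(λ) = n − rank(A − λI):
  rank(A − (5)·I) = 2, so dim ker(A − (5)·I) = n − 2 = 1

Summary:
  λ = 5: algebraic multiplicity = 3, geometric multiplicity = 1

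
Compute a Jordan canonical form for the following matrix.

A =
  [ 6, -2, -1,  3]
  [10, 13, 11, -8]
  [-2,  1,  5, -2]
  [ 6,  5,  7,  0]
J_2(6) ⊕ J_2(6)

The characteristic polynomial is
  det(x·I − A) = x^4 - 24*x^3 + 216*x^2 - 864*x + 1296 = (x - 6)^4

Eigenvalues and multiplicities (the geometric multiplicity of λ is n − rank(A − λI), which equals the number of Jordan blocks for λ):
  λ = 6: algebraic multiplicity = 4, geometric multiplicity = 2

Determining the block sizes for each eigenvalue:
  λ = 6: with am = 4 and gm = 2, the partition is not yet determined (e.g. several partitions of 4 into 2 parts exist). Let N = A − (6)·I. Computing rank(N^1) = 2, rank(N^2) = 0; the number of blocks of size ≥ j is rank(N^{j−1}) − rank(N^j), giving [2, 2]. So we have 2 block(s) of size 2 → block sizes [2, 2]

Assembling the blocks gives a Jordan form
J =
  [6, 1, 0, 0]
  [0, 6, 0, 0]
  [0, 0, 6, 1]
  [0, 0, 0, 6]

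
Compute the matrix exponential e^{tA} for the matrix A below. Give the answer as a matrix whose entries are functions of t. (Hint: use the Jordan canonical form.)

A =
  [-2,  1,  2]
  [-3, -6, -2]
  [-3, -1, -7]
e^{tA} =
  [3*t*exp(-5*t) + exp(-5*t), t*exp(-5*t), 2*t*exp(-5*t)]
  [-3*t*exp(-5*t), -t*exp(-5*t) + exp(-5*t), -2*t*exp(-5*t)]
  [-3*t*exp(-5*t), -t*exp(-5*t), -2*t*exp(-5*t) + exp(-5*t)]

Strategy: write A = P · J · P⁻¹ where J is a Jordan canonical form, so e^{tA} = P · e^{tJ} · P⁻¹, and e^{tJ} can be computed block-by-block.

A has Jordan form
J =
  [-5,  1,  0]
  [ 0, -5,  0]
  [ 0,  0, -5]
(up to reordering of blocks).

Per-block formulas:
  For a 2×2 Jordan block J_2(-5): exp(t · J_2(-5)) = e^(-5t)·(I + t·N), where N is the 2×2 nilpotent shift.
  For a 1×1 block at λ = -5: exp(t · [-5]) = [e^(-5t)].

After assembling e^{tJ} and conjugating by P, we get:

e^{tA} =
  [3*t*exp(-5*t) + exp(-5*t), t*exp(-5*t), 2*t*exp(-5*t)]
  [-3*t*exp(-5*t), -t*exp(-5*t) + exp(-5*t), -2*t*exp(-5*t)]
  [-3*t*exp(-5*t), -t*exp(-5*t), -2*t*exp(-5*t) + exp(-5*t)]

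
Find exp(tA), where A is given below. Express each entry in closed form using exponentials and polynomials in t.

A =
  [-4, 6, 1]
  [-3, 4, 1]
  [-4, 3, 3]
e^{tA} =
  [3*t^2*exp(t)/2 - 5*t*exp(t) + exp(t), -9*t^2*exp(t)/2 + 6*t*exp(t), 3*t^2*exp(t)/2 + t*exp(t)]
  [t^2*exp(t) - 3*t*exp(t), -3*t^2*exp(t) + 3*t*exp(t) + exp(t), t^2*exp(t) + t*exp(t)]
  [3*t^2*exp(t)/2 - 4*t*exp(t), -9*t^2*exp(t)/2 + 3*t*exp(t), 3*t^2*exp(t)/2 + 2*t*exp(t) + exp(t)]

Strategy: write A = P · J · P⁻¹ where J is a Jordan canonical form, so e^{tA} = P · e^{tJ} · P⁻¹, and e^{tJ} can be computed block-by-block.

A has Jordan form
J =
  [1, 1, 0]
  [0, 1, 1]
  [0, 0, 1]
(up to reordering of blocks).

Per-block formulas:
  For a 3×3 Jordan block J_3(1): exp(t · J_3(1)) = e^(1t)·(I + t·N + (t^2/2)·N^2), where N is the 3×3 nilpotent shift.

After assembling e^{tJ} and conjugating by P, we get:

e^{tA} =
  [3*t^2*exp(t)/2 - 5*t*exp(t) + exp(t), -9*t^2*exp(t)/2 + 6*t*exp(t), 3*t^2*exp(t)/2 + t*exp(t)]
  [t^2*exp(t) - 3*t*exp(t), -3*t^2*exp(t) + 3*t*exp(t) + exp(t), t^2*exp(t) + t*exp(t)]
  [3*t^2*exp(t)/2 - 4*t*exp(t), -9*t^2*exp(t)/2 + 3*t*exp(t), 3*t^2*exp(t)/2 + 2*t*exp(t) + exp(t)]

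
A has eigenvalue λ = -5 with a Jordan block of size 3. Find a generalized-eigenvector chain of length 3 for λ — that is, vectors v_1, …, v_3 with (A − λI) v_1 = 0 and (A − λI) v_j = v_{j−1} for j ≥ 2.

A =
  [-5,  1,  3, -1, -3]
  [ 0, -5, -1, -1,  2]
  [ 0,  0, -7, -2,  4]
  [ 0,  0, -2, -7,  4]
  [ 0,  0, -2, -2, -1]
A Jordan chain for λ = -5 of length 3:
v_1 = (1, 0, 0, 0, 0)ᵀ
v_2 = (3, -1, -2, -2, -2)ᵀ
v_3 = (0, 0, 1, 0, 0)ᵀ

Let N = A − (-5)·I. We want v_3 with N^3 v_3 = 0 but N^2 v_3 ≠ 0; then v_{j-1} := N · v_j for j = 3, …, 2.

Pick v_3 = (0, 0, 1, 0, 0)ᵀ.
Then v_2 = N · v_3 = (3, -1, -2, -2, -2)ᵀ.
Then v_1 = N · v_2 = (1, 0, 0, 0, 0)ᵀ.

Sanity check: (A − (-5)·I) v_1 = (0, 0, 0, 0, 0)ᵀ = 0. ✓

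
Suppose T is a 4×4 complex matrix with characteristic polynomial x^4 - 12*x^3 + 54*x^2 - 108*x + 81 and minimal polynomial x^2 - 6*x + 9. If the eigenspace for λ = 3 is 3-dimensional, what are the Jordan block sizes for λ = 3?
Block sizes for λ = 3: [2, 1, 1]

Step 1 — from the characteristic polynomial, algebraic multiplicity of λ = 3 is 4. From dim ker(T − (3)·I) = 3, there are exactly 3 Jordan blocks for λ = 3.
Step 2 — from the minimal polynomial, the factor (x − 3)^2 tells us the largest block for λ = 3 has size 2.
Step 3 — with total size 4, 3 blocks, and largest block 2, the block sizes (in nonincreasing order) are [2, 1, 1].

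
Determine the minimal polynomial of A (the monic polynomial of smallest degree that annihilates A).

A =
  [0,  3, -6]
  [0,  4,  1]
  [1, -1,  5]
x^3 - 9*x^2 + 27*x - 27

The characteristic polynomial is χ_A(x) = (x - 3)^3, so the eigenvalues are known. The minimal polynomial is
  m_A(x) = Π_λ (x − λ)^{k_λ}
where k_λ is the size of the *largest* Jordan block for λ (equivalently, the smallest k with (A − λI)^k v = 0 for every generalised eigenvector v of λ).

  λ = 3: largest Jordan block has size 3, contributing (x − 3)^3

So m_A(x) = (x - 3)^3 = x^3 - 9*x^2 + 27*x - 27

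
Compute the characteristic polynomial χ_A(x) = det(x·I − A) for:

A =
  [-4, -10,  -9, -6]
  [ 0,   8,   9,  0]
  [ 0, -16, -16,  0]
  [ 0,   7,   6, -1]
x^4 + 13*x^3 + 60*x^2 + 112*x + 64

Expanding det(x·I − A) (e.g. by cofactor expansion or by noting that A is similar to its Jordan form J, which has the same characteristic polynomial as A) gives
  χ_A(x) = x^4 + 13*x^3 + 60*x^2 + 112*x + 64
which factors as (x + 1)*(x + 4)^3. The eigenvalues (with algebraic multiplicities) are λ = -4 with multiplicity 3, λ = -1 with multiplicity 1.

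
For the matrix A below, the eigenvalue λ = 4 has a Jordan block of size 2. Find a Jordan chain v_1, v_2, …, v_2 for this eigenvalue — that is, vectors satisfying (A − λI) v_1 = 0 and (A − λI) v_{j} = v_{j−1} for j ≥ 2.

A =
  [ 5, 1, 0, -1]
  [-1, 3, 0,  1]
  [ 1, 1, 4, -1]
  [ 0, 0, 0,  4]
A Jordan chain for λ = 4 of length 2:
v_1 = (1, -1, 1, 0)ᵀ
v_2 = (1, 0, 0, 0)ᵀ

Let N = A − (4)·I. We want v_2 with N^2 v_2 = 0 but N^1 v_2 ≠ 0; then v_{j-1} := N · v_j for j = 2, …, 2.

Pick v_2 = (1, 0, 0, 0)ᵀ.
Then v_1 = N · v_2 = (1, -1, 1, 0)ᵀ.

Sanity check: (A − (4)·I) v_1 = (0, 0, 0, 0)ᵀ = 0. ✓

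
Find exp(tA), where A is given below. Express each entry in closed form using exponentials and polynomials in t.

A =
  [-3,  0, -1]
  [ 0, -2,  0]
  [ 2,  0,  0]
e^{tA} =
  [-exp(-t) + 2*exp(-2*t), 0, -exp(-t) + exp(-2*t)]
  [0, exp(-2*t), 0]
  [2*exp(-t) - 2*exp(-2*t), 0, 2*exp(-t) - exp(-2*t)]

Strategy: write A = P · J · P⁻¹ where J is a Jordan canonical form, so e^{tA} = P · e^{tJ} · P⁻¹, and e^{tJ} can be computed block-by-block.

A has Jordan form
J =
  [-2,  0,  0]
  [ 0, -2,  0]
  [ 0,  0, -1]
(up to reordering of blocks).

Per-block formulas:
  For a 1×1 block at λ = -2: exp(t · [-2]) = [e^(-2t)].
  For a 1×1 block at λ = -1: exp(t · [-1]) = [e^(-1t)].

After assembling e^{tJ} and conjugating by P, we get:

e^{tA} =
  [-exp(-t) + 2*exp(-2*t), 0, -exp(-t) + exp(-2*t)]
  [0, exp(-2*t), 0]
  [2*exp(-t) - 2*exp(-2*t), 0, 2*exp(-t) - exp(-2*t)]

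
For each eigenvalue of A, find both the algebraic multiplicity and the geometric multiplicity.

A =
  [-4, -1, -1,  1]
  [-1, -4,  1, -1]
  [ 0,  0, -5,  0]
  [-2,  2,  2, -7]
λ = -5: alg = 4, geom = 3

Step 1 — factor the characteristic polynomial to read off the algebraic multiplicities:
  χ_A(x) = (x + 5)^4

Step 2 — compute geometric multiplicities via the rank-nullity identity g(λ) = n − rank(A − λI):
  rank(A − (-5)·I) = 1, so dim ker(A − (-5)·I) = n − 1 = 3

Summary:
  λ = -5: algebraic multiplicity = 4, geometric multiplicity = 3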